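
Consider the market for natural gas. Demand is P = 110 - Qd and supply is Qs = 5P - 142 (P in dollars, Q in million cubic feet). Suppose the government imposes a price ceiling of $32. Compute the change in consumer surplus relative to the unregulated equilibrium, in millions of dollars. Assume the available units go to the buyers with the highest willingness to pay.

-1070

Rearranging demand gives Qd = 110 - P. Without the control the market clears where 110 - P = 5P - 142, i.e. P* = 42 and Q* = 68.
The ceiling of 32 is below the equilibrium price 42, so it binds.
At P = 32: Qd = 110 - 32 = 78 and Qs = 5·32 - 142 = 18.
Consumer surplus without the control is ½ · (110 - 42) · 68 = 2312.
With the ceiling, 18 units are sold at 32 (assume they go to the highest-value buyers). The demand price at Q = 18 is 92, so CS = ½ · [(110 - 32) + (92 - 32)] · 18 = 1242.
Change in consumer surplus = 1242 - 2312 = -1070.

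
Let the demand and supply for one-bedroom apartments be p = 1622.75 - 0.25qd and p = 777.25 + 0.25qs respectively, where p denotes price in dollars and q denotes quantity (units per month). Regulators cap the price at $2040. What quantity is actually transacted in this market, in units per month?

1691

Rearranging demand gives qd = 6491 - 4p; rearranging supply gives qs = 4p - 3109. Setting quantity demanded equal to quantity supplied, 6491 - 4p = 4p - 3109, gives p* = 1200 and q* = 1691.
Since 2040 is above p* = 1200, the ceiling does not bind and the free-market outcome prevails.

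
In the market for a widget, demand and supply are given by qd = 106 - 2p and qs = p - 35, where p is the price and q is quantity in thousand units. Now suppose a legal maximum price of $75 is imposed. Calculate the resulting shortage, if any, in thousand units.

In a free market, 106 - 2p = p - 35 gives the equilibrium p* = 47, q* = 12.
The ceiling of 75 is above the equilibrium price 47, so it is not binding; the market clears at p* = 47, q* = 12.
Since the control does not bind, there is no shortage.

0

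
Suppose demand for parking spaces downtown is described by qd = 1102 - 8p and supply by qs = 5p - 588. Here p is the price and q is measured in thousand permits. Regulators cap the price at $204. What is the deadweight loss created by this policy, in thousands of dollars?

Setting quantity demanded equal to quantity supplied, 1102 - 8p = 5p - 588, gives p* = 130 and q* = 62.
The ceiling of 204 is above the equilibrium price 130, so it is not binding; the market clears at p* = 130, q* = 62.
Since the control does not bind, no trades are prevented and deadweight loss is zero.

0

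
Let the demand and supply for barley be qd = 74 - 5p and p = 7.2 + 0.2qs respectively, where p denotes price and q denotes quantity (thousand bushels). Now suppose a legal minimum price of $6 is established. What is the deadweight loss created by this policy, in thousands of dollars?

0

Rearranging supply gives qs = 5p - 36. Setting quantity demanded equal to quantity supplied, 74 - 5p = 5p - 36, gives p* = 11 and q* = 19.
The floor of 6 is below the equilibrium price 11, so it is not binding; the market clears at p* = 11, q* = 19.
Since the control does not bind, no trades are prevented and deadweight loss is zero.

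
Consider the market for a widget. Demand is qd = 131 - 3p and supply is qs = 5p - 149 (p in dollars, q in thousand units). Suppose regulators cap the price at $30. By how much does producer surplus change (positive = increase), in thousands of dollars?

Equilibrium: 131 - 3p = 5p - 149, so 280 = 8p and p* = 35, q* = 26.
Since 30 < 35, the ceiling is binding.
At p = 30: qd = 131 - 3·30 = 41 and qs = 5·30 - 149 = 1.
Producer surplus without the control is ½ · (35 - 29.8) · 26 = 67.6.
With the ceiling, producers sell 1 units at 30, so PS = ½ · (30 - 29.8) · 1 = 0.1.
Change in producer surplus = 0.1 - 67.6 = -67.5.

-67.5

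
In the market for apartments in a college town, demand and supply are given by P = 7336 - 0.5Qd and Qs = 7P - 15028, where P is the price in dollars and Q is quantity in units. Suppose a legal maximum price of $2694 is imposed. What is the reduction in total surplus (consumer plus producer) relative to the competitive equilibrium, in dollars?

5783967

Rearranging demand gives Qd = 14672 - 2P. Without the control the market clears where 14672 - 2P = 7P - 15028, i.e. P* = 3300 and Q* = 8072.
Since 2694 < 3300, the ceiling is binding.
At P = 2694: Qd = 14672 - 2·2694 = 9284 and Qs = 7·2694 - 15028 = 3830.
Quantity traded falls to 3830. At Q = 3830 the demand price is (14672 - 3830)/2 = 5421 and the supply price is (15028 + 3830)/7 = 2694.
Deadweight loss = ½ · (5421 - 2694) · (8072 - 3830) = ½ · 2727 · 4242 = 5783967.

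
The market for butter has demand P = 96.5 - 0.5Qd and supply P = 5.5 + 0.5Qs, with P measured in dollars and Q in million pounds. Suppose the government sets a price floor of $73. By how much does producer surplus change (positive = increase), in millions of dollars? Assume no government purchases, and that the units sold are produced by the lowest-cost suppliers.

Rearranging demand gives Qd = 193 - 2P; rearranging supply gives Qs = 2P - 11. In a free market, 193 - 2P = 2P - 11 gives the equilibrium P* = 51, Q* = 91.
Since 73 > 51, the floor is binding.
At P = 73: Qd = 193 - 2·73 = 47 and Qs = 2·73 - 11 = 135.
Producer surplus without the control is ½ · (51 - 5.5) · 91 = 2070.25.
With the floor, 47 units are sold at 73. The supply price at Q = 47 is 29, so PS = ½ · [(73 - 5.5) + (73 - 29)] · 47 = 2620.25.
Change in producer surplus = 2620.25 - 2070.25 = 550.

550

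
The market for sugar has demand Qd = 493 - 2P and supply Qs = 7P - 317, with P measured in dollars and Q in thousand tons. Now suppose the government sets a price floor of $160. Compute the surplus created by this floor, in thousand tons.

In a free market, 493 - 2P = 7P - 317 gives the equilibrium P* = 90, Q* = 313.
The floor of 160 is above the equilibrium price 90, so it binds.
At P = 160: Qd = 493 - 2·160 = 173 and Qs = 7·160 - 317 = 803.
Surplus = Qs - Qd = 803 - 173 = 630.

630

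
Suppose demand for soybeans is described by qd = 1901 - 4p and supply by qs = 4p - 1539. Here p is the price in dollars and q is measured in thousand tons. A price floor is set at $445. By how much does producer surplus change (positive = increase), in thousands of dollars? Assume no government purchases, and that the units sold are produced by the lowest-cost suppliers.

1365

Without the control the market clears where 1901 - 4p = 4p - 1539, i.e. p* = 430 and q* = 181.
The floor of 445 is above the equilibrium price 430, so it binds.
At p = 445: qd = 1901 - 4·445 = 121 and qs = 4·445 - 1539 = 241.
Producer surplus without the control is ½ · (430 - 384.75) · 181 = 4095.125.
With the floor, 121 units are sold at 445. The supply price at q = 121 is 415, so PS = ½ · [(445 - 384.75) + (445 - 415)] · 121 = 5460.125.
Change in producer surplus = 5460.125 - 4095.125 = 1365.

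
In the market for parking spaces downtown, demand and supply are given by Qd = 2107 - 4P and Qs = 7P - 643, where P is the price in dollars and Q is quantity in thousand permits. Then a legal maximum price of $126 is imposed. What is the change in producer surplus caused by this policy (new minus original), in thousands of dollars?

-83452

Equilibrium: 2107 - 4P = 7P - 643, so 2750 = 11P and P* = 250, Q* = 1107.
Because the ceiling (126) lies below the market-clearing price, it is binding.
At P = 126: Qd = 2107 - 4·126 = 1603 and Qs = 7·126 - 643 = 239.
Producer surplus without the control is ½ · (250 - 643/7) · 1107 = 1225449/14.
With the ceiling, producers sell 239 units at 126, so PS = ½ · (126 - 643/7) · 239 = 57121/14.
Change in producer surplus = 57121/14 - 1225449/14 = -83452.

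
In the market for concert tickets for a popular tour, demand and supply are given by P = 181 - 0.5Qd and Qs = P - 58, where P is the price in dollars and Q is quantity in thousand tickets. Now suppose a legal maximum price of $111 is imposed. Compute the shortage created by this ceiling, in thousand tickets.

87

Rearranging demand gives Qd = 362 - 2P. In a free market, 362 - 2P = P - 58 gives the equilibrium P* = 140, Q* = 82.
The ceiling of 111 is below the equilibrium price 140, so it binds.
At P = 111: Qd = 362 - 2·111 = 140 and Qs = 111 - 58 = 53.
Shortage = Qd - Qs = 140 - 53 = 87.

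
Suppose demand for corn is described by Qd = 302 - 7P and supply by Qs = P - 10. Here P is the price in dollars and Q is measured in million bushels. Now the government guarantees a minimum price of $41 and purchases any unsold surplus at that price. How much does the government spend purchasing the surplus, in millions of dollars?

656

Without the control the market clears where 302 - 7P = P - 10, i.e. P* = 39 and Q* = 29.
Because the floor (41) lies above the market-clearing price, it is binding.
At P = 41: Qd = 302 - 7·41 = 15 and Qs = 41 - 10 = 31.
Surplus = Qs - Qd = 16.
Government expenditure = surplus × support price = 16 × 41 = 656.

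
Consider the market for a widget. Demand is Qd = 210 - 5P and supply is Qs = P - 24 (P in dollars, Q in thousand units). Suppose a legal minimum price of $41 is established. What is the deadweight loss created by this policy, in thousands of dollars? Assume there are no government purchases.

Without the control the market clears where 210 - 5P = P - 24, i.e. P* = 39 and Q* = 15.
Because the floor (41) lies above the market-clearing price, it is binding.
At P = 41: Qd = 210 - 5·41 = 5 and Qs = 41 - 24 = 17.
Quantity traded falls to 5. At Q = 5 the demand price is (210 - 5)/5 = 41 and the supply price is 24 + 5 = 29.
Deadweight loss = ½ · (41 - 29) · (15 - 5) = ½ · 12 · 10 = 60.

60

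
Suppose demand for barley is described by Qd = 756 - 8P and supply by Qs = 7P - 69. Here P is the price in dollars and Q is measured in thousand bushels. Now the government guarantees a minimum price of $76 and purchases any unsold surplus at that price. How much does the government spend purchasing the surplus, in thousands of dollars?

Setting quantity demanded equal to quantity supplied, 756 - 8P = 7P - 69, gives P* = 55 and Q* = 316.
The floor of 76 is above the equilibrium price 55, so it binds.
At P = 76: Qd = 756 - 8·76 = 148 and Qs = 7·76 - 69 = 463.
Surplus = Qs - Qd = 315.
Government expenditure = surplus × support price = 315 × 76 = 23940.

23940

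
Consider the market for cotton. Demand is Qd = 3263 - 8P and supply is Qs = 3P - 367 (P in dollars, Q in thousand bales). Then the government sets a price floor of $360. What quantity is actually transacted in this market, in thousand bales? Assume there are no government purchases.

383

Equilibrium: 3263 - 8P = 3P - 367, so 3630 = 11P and P* = 330, Q* = 623.
The floor of 360 is above the equilibrium price 330, so it binds.
At P = 360: Qd = 3263 - 8·360 = 383 and Qs = 3·360 - 367 = 713.
The quantity actually transacted is the short side, demand: 383.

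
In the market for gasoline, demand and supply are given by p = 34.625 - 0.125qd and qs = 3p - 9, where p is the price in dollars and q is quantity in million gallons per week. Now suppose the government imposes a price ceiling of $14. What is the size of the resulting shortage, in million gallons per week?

Rearranging demand gives qd = 277 - 8p. In a free market, 277 - 8p = 3p - 9 gives the equilibrium p* = 26, q* = 69.
Since 14 < 26, the ceiling is binding.
At p = 14: qd = 277 - 8·14 = 165 and qs = 3·14 - 9 = 33.
Shortage = qd - qs = 165 - 33 = 132.

132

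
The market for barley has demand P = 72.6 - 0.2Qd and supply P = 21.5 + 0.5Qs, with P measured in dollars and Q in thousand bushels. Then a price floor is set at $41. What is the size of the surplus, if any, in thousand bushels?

0

Rearranging demand gives Qd = 363 - 5P; rearranging supply gives Qs = 2P - 43. Setting quantity demanded equal to quantity supplied, 363 - 5P = 2P - 43, gives P* = 58 and Q* = 73.
The floor of 41 is below the equilibrium price 58, so it is not binding; the market clears at P* = 58, Q* = 73.
Since the control does not bind, there is no surplus.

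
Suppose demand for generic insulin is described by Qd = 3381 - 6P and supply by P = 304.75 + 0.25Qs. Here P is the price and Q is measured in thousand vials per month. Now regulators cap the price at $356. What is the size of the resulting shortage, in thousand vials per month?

1040

Rearranging supply gives Qs = 4P - 1219. Equilibrium: 3381 - 6P = 4P - 1219, so 4600 = 10P and P* = 460, Q* = 621.
The ceiling of 356 is below the equilibrium price 460, so it binds.
At P = 356: Qd = 3381 - 6·356 = 1245 and Qs = 4·356 - 1219 = 205.
Shortage = Qd - Qs = 1245 - 205 = 1040.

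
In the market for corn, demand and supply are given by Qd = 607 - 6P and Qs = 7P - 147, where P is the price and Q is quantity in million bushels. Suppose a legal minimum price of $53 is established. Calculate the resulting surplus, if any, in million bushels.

Setting quantity demanded equal to quantity supplied, 607 - 6P = 7P - 147, gives P* = 58 and Q* = 259.
The floor of 53 is below the equilibrium price 58, so it is not binding; the market clears at P* = 58, Q* = 259.
Since the control does not bind, there is no surplus.

0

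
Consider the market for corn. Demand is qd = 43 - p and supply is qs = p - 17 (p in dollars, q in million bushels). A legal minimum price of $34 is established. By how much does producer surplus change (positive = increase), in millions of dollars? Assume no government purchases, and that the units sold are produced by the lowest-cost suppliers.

28

Setting quantity demanded equal to quantity supplied, 43 - p = p - 17, gives p* = 30 and q* = 13.
Since 34 > 30, the floor is binding.
At p = 34: qd = 43 - 34 = 9 and qs = 34 - 17 = 17.
Producer surplus without the control is ½ · (30 - 17) · 13 = 84.5.
With the floor, 9 units are sold at 34. The supply price at q = 9 is 26, so PS = ½ · [(34 - 17) + (34 - 26)] · 9 = 112.5.
Change in producer surplus = 112.5 - 84.5 = 28.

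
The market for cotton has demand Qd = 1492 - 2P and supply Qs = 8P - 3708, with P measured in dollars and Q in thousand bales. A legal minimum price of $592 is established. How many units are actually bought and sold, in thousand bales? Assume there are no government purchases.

Without the control the market clears where 1492 - 2P = 8P - 3708, i.e. P* = 520 and Q* = 452.
The floor of 592 is above the equilibrium price 520, so it binds.
At P = 592: Qd = 1492 - 2·592 = 308 and Qs = 8·592 - 3708 = 1028.
The quantity actually transacted is the short side, demand: 308.

308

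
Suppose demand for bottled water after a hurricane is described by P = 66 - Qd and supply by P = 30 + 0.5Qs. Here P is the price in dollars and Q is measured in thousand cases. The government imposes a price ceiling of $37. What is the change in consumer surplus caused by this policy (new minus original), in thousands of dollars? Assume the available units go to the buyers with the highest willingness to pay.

20

Rearranging demand gives Qd = 66 - P; rearranging supply gives Qs = 2P - 60. Without the control the market clears where 66 - P = 2P - 60, i.e. P* = 42 and Q* = 24.
Since 37 < 42, the ceiling is binding.
At P = 37: Qd = 66 - 37 = 29 and Qs = 2·37 - 60 = 14.
Consumer surplus without the control is ½ · (66 - 42) · 24 = 288.
With the ceiling, 14 units are sold at 37 (assume they go to the highest-value buyers). The demand price at Q = 14 is 52, so CS = ½ · [(66 - 37) + (52 - 37)] · 14 = 308.
Change in consumer surplus = 308 - 288 = 20.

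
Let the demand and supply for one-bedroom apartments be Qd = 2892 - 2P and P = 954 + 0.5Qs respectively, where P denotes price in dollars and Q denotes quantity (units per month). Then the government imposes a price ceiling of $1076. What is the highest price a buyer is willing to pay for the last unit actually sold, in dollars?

1324

Rearranging supply gives Qs = 2P - 1908. Without the control the market clears where 2892 - 2P = 2P - 1908, i.e. P* = 1200 and Q* = 492.
Since 1076 < 1200, the ceiling is binding.
At P = 1076: Qd = 2892 - 2·1076 = 740 and Qs = 2·1076 - 1908 = 244.
Only 244 units reach the market. On the demand curve, the marginal buyer's willingness to pay at Q = 244 is (2892 - 244)/2 = 1324.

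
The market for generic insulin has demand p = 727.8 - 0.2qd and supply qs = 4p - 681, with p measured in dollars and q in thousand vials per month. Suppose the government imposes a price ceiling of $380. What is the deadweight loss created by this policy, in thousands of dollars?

Rearranging demand gives qd = 3639 - 5p. In a free market, 3639 - 5p = 4p - 681 gives the equilibrium p* = 480, q* = 1239.
Since 380 < 480, the ceiling is binding.
At p = 380: qd = 3639 - 5·380 = 1739 and qs = 4·380 - 681 = 839.
Quantity traded falls to 839. At q = 839 the demand price is (3639 - 839)/5 = 560 and the supply price is (681 + 839)/4 = 380.
Deadweight loss = ½ · (560 - 380) · (1239 - 839) = ½ · 180 · 400 = 36000.

36000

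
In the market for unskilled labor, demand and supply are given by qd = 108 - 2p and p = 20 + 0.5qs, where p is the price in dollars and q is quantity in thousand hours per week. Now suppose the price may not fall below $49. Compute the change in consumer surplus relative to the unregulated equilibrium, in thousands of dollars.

Rearranging supply gives qs = 2p - 40. Equilibrium: 108 - 2p = 2p - 40, so 148 = 4p and p* = 37, q* = 34.
Since 49 > 37, the floor is binding.
At p = 49: qd = 108 - 2·49 = 10 and qs = 2·49 - 40 = 58.
Consumer surplus without the control is ½ · (54 - 37) · 34 = 289.
With the floor, consumers buy 10 units at 49, so CS = ½ · (54 - 49) · 10 = 25.
Change in consumer surplus = 25 - 289 = -264.

-264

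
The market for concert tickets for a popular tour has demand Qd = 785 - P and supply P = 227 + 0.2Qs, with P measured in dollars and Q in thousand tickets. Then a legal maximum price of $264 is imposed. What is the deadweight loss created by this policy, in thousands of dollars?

Rearranging supply gives Qs = 5P - 1135. Equilibrium: 785 - P = 5P - 1135, so 1920 = 6P and P* = 320, Q* = 465.
The ceiling of 264 is below the equilibrium price 320, so it binds.
At P = 264: Qd = 785 - 264 = 521 and Qs = 5·264 - 1135 = 185.
Quantity traded falls to 185. At Q = 185 the demand price is 785 - 185 = 600 and the supply price is (1135 + 185)/5 = 264.
Deadweight loss = ½ · (600 - 264) · (465 - 185) = ½ · 336 · 280 = 47040.

47040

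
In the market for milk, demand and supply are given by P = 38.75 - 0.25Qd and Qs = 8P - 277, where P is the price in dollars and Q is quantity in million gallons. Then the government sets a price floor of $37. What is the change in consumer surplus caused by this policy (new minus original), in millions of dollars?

-9

Rearranging demand gives Qd = 155 - 4P. Setting quantity demanded equal to quantity supplied, 155 - 4P = 8P - 277, gives P* = 36 and Q* = 11.
Because the floor (37) lies above the market-clearing price, it is binding.
At P = 37: Qd = 155 - 4·37 = 7 and Qs = 8·37 - 277 = 19.
Consumer surplus without the control is ½ · (38.75 - 36) · 11 = 15.125.
With the floor, consumers buy 7 units at 37, so CS = ½ · (38.75 - 37) · 7 = 6.125.
Change in consumer surplus = 6.125 - 15.125 = -9.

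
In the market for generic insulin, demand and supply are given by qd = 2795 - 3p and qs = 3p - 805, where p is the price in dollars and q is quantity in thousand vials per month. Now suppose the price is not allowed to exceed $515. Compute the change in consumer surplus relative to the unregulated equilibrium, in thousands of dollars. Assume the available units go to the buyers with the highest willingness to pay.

52062.5

Without the control the market clears where 2795 - 3p = 3p - 805, i.e. p* = 600 and q* = 995.
The ceiling of 515 is below the equilibrium price 600, so it binds.
At p = 515: qd = 2795 - 3·515 = 1250 and qs = 3·515 - 805 = 740.
Consumer surplus without the control is ½ · (2795/3 - 600) · 995 = 990025/6.
With the ceiling, 740 units are sold at 515 (assume they go to the highest-value buyers). The demand price at q = 740 is 685, so CS = ½ · [(2795/3 - 515) + (685 - 515)] · 740 = 651200/3.
Change in consumer surplus = 651200/3 - 990025/6 = 52062.5.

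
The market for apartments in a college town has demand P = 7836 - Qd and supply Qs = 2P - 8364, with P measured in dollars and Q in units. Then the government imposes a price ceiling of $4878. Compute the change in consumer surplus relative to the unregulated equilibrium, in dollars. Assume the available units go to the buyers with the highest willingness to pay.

181656

Rearranging demand gives Qd = 7836 - P. In a free market, 7836 - P = 2P - 8364 gives the equilibrium P* = 5400, Q* = 2436.
The ceiling of 4878 is below the equilibrium price 5400, so it binds.
At P = 4878: Qd = 7836 - 4878 = 2958 and Qs = 2·4878 - 8364 = 1392.
Consumer surplus without the control is ½ · (7836 - 5400) · 2436 = 2967048.
With the ceiling, 1392 units are sold at 4878 (assume they go to the highest-value buyers). The demand price at Q = 1392 is 6444, so CS = ½ · [(7836 - 4878) + (6444 - 4878)] · 1392 = 3148704.
Change in consumer surplus = 3148704 - 2967048 = 181656.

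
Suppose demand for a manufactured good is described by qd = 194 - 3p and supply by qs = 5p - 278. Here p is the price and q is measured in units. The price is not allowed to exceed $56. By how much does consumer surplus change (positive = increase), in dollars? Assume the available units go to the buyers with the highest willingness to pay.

Without the control the market clears where 194 - 3p = 5p - 278, i.e. p* = 59 and q* = 17.
Because the ceiling (56) lies below the market-clearing price, it is binding.
At p = 56: qd = 194 - 3·56 = 26 and qs = 5·56 - 278 = 2.
Consumer surplus without the control is ½ · (194/3 - 59) · 17 = 289/6.
With the ceiling, 2 units are sold at 56 (assume they go to the highest-value buyers). The demand price at q = 2 is 64, so CS = ½ · [(194/3 - 56) + (64 - 56)] · 2 = 50/3.
Change in consumer surplus = 50/3 - 289/6 = -31.5.

-31.5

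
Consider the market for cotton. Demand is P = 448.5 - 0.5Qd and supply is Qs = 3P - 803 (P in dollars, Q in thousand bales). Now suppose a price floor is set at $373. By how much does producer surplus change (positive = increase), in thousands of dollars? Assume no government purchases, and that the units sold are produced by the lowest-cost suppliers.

4257

Rearranging demand gives Qd = 897 - 2P. Without the control the market clears where 897 - 2P = 3P - 803, i.e. P* = 340 and Q* = 217.
Since 373 > 340, the floor is binding.
At P = 373: Qd = 897 - 2·373 = 151 and Qs = 3·373 - 803 = 316.
Producer surplus without the control is ½ · (340 - 803/3) · 217 = 47089/6.
With the floor, 151 units are sold at 373. The supply price at Q = 151 is 318, so PS = ½ · [(373 - 803/3) + (373 - 318)] · 151 = 72631/6.
Change in producer surplus = 72631/6 - 47089/6 = 4257.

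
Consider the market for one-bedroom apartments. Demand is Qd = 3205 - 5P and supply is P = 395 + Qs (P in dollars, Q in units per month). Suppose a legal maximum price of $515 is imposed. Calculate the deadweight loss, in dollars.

4335

Rearranging supply gives Qs = P - 395. In a free market, 3205 - 5P = P - 395 gives the equilibrium P* = 600, Q* = 205.
The ceiling of 515 is below the equilibrium price 600, so it binds.
At P = 515: Qd = 3205 - 5·515 = 630 and Qs = 515 - 395 = 120.
Quantity traded falls to 120. At Q = 120 the demand price is (3205 - 120)/5 = 617 and the supply price is 395 + 120 = 515.
Deadweight loss = ½ · (617 - 515) · (205 - 120) = ½ · 102 · 85 = 4335.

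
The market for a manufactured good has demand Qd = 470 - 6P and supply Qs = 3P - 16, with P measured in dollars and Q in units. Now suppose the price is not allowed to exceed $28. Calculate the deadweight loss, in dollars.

Equilibrium: 470 - 6P = 3P - 16, so 486 = 9P and P* = 54, Q* = 146.
Since 28 < 54, the ceiling is binding.
At P = 28: Qd = 470 - 6·28 = 302 and Qs = 3·28 - 16 = 68.
Quantity traded falls to 68. At Q = 68 the demand price is (470 - 68)/6 = 67 and the supply price is (16 + 68)/3 = 28.
Deadweight loss = ½ · (67 - 28) · (146 - 68) = ½ · 39 · 78 = 1521.

1521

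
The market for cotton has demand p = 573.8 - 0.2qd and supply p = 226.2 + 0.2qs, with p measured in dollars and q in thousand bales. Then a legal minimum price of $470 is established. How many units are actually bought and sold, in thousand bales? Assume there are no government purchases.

519

Rearranging demand gives qd = 2869 - 5p; rearranging supply gives qs = 5p - 1131. In a free market, 2869 - 5p = 5p - 1131 gives the equilibrium p* = 400, q* = 869.
Since 470 > 400, the floor is binding.
At p = 470: qd = 2869 - 5·470 = 519 and qs = 5·470 - 1131 = 1219.
The quantity actually transacted is the short side, demand: 519.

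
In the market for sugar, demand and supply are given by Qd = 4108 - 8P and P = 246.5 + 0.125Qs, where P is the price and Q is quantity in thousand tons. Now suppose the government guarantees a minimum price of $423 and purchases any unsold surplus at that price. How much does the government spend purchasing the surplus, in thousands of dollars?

291024

Rearranging supply gives Qs = 8P - 1972. In a free market, 4108 - 8P = 8P - 1972 gives the equilibrium P* = 380, Q* = 1068.
Because the floor (423) lies above the market-clearing price, it is binding.
At P = 423: Qd = 4108 - 8·423 = 724 and Qs = 8·423 - 1972 = 1412.
Surplus = Qs - Qd = 688.
Government expenditure = surplus × support price = 688 × 423 = 291024.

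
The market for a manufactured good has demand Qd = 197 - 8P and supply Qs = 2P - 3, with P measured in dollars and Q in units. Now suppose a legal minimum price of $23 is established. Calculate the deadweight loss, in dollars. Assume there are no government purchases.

180

Equilibrium: 197 - 8P = 2P - 3, so 200 = 10P and P* = 20, Q* = 37.
Because the floor (23) lies above the market-clearing price, it is binding.
At P = 23: Qd = 197 - 8·23 = 13 and Qs = 2·23 - 3 = 43.
Quantity traded falls to 13. At Q = 13 the demand price is (197 - 13)/8 = 23 and the supply price is (3 + 13)/2 = 8.
Deadweight loss = ½ · (23 - 8) · (37 - 13) = ½ · 15 · 24 = 180.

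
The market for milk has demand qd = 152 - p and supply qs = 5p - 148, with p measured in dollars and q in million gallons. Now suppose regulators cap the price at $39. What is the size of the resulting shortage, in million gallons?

66

In a free market, 152 - p = 5p - 148 gives the equilibrium p* = 50, q* = 102.
Since 39 < 50, the ceiling is binding.
At p = 39: qd = 152 - 39 = 113 and qs = 5·39 - 148 = 47.
Shortage = qd - qs = 113 - 47 = 66.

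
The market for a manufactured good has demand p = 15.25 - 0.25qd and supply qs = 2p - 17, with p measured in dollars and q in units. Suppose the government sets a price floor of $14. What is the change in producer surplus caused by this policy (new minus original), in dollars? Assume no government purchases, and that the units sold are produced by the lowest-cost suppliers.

1

Rearranging demand gives qd = 61 - 4p. Equilibrium: 61 - 4p = 2p - 17, so 78 = 6p and p* = 13, q* = 9.
The floor of 14 is above the equilibrium price 13, so it binds.
At p = 14: qd = 61 - 4·14 = 5 and qs = 2·14 - 17 = 11.
Producer surplus without the control is ½ · (13 - 8.5) · 9 = 20.25.
With the floor, 5 units are sold at 14. The supply price at q = 5 is 11, so PS = ½ · [(14 - 8.5) + (14 - 11)] · 5 = 21.25.
Change in producer surplus = 21.25 - 20.25 = 1.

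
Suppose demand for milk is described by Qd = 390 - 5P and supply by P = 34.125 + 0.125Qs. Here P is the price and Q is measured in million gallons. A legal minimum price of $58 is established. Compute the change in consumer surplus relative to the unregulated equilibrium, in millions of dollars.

Rearranging supply gives Qs = 8P - 273. Without the control the market clears where 390 - 5P = 8P - 273, i.e. P* = 51 and Q* = 135.
The floor of 58 is above the equilibrium price 51, so it binds.
At P = 58: Qd = 390 - 5·58 = 100 and Qs = 8·58 - 273 = 191.
Consumer surplus without the control is ½ · (78 - 51) · 135 = 1822.5.
With the floor, consumers buy 100 units at 58, so CS = ½ · (78 - 58) · 100 = 1000.
Change in consumer surplus = 1000 - 1822.5 = -822.5.

-822.5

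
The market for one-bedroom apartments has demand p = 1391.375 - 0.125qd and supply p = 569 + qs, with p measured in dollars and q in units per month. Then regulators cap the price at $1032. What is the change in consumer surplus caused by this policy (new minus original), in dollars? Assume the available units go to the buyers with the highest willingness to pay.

119595

Rearranging demand gives qd = 11131 - 8p; rearranging supply gives qs = p - 569. Without the control the market clears where 11131 - 8p = p - 569, i.e. p* = 1300 and q* = 731.
Since 1032 < 1300, the ceiling is binding.
At p = 1032: qd = 11131 - 8·1032 = 2875 and qs = 1032 - 569 = 463.
Consumer surplus without the control is ½ · (1391.375 - 1300) · 731 = 33397.5625.
With the ceiling, 463 units are sold at 1032 (assume they go to the highest-value buyers). The demand price at q = 463 is 1333.5, so CS = ½ · [(1391.375 - 1032) + (1333.5 - 1032)] · 463 = 152992.5625.
Change in consumer surplus = 152992.5625 - 33397.5625 = 119595.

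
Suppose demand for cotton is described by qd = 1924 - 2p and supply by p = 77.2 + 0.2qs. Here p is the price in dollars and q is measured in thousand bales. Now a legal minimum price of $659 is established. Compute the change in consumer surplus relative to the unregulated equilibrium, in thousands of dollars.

Rearranging supply gives qs = 5p - 386. Setting quantity demanded equal to quantity supplied, 1924 - 2p = 5p - 386, gives p* = 330 and q* = 1264.
Since 659 > 330, the floor is binding.
At p = 659: qd = 1924 - 2·659 = 606 and qs = 5·659 - 386 = 2909.
Consumer surplus without the control is ½ · (962 - 330) · 1264 = 399424.
With the floor, consumers buy 606 units at 659, so CS = ½ · (962 - 659) · 606 = 91809.
Change in consumer surplus = 91809 - 399424 = -307615.

-307615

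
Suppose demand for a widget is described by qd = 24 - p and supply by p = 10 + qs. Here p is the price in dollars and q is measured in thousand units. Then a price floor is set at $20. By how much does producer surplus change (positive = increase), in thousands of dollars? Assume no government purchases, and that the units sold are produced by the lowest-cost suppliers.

Rearranging supply gives qs = p - 10. Equilibrium: 24 - p = p - 10, so 34 = 2p and p* = 17, q* = 7.
The floor of 20 is above the equilibrium price 17, so it binds.
At p = 20: qd = 24 - 20 = 4 and qs = 20 - 10 = 10.
Producer surplus without the control is ½ · (17 - 10) · 7 = 24.5.
With the floor, 4 units are sold at 20. The supply price at q = 4 is 14, so PS = ½ · [(20 - 10) + (20 - 14)] · 4 = 32.
Change in producer surplus = 32 - 24.5 = 7.5.

7.5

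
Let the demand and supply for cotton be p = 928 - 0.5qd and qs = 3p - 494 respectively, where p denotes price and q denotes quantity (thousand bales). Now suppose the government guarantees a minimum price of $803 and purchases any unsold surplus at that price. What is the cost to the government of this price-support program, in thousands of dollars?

1336995

Rearranging demand gives qd = 1856 - 2p. Setting quantity demanded equal to quantity supplied, 1856 - 2p = 3p - 494, gives p* = 470 and q* = 916.
Because the floor (803) lies above the market-clearing price, it is binding.
At p = 803: qd = 1856 - 2·803 = 250 and qs = 3·803 - 494 = 1915.
Surplus = qs - qd = 1665.
Government expenditure = surplus × support price = 1665 × 803 = 1336995.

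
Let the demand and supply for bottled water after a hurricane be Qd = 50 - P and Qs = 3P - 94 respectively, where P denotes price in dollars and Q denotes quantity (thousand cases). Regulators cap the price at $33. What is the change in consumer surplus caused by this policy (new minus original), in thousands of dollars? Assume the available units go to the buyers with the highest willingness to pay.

Setting quantity demanded equal to quantity supplied, 50 - P = 3P - 94, gives P* = 36 and Q* = 14.
Because the ceiling (33) lies below the market-clearing price, it is binding.
At P = 33: Qd = 50 - 33 = 17 and Qs = 3·33 - 94 = 5.
Consumer surplus without the control is ½ · (50 - 36) · 14 = 98.
With the ceiling, 5 units are sold at 33 (assume they go to the highest-value buyers). The demand price at Q = 5 is 45, so CS = ½ · [(50 - 33) + (45 - 33)] · 5 = 72.5.
Change in consumer surplus = 72.5 - 98 = -25.5.

-25.5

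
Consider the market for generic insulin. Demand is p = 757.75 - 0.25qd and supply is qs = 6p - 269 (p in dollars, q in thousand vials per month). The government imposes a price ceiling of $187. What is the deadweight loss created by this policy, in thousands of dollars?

Rearranging demand gives qd = 3031 - 4p. In a free market, 3031 - 4p = 6p - 269 gives the equilibrium p* = 330, q* = 1711.
Because the ceiling (187) lies below the market-clearing price, it is binding.
At p = 187: qd = 3031 - 4·187 = 2283 and qs = 6·187 - 269 = 853.
Quantity traded falls to 853. At q = 853 the demand price is (3031 - 853)/4 = 544.5 and the supply price is (269 + 853)/6 = 187.
Deadweight loss = ½ · (544.5 - 187) · (1711 - 853) = ½ · 357.5 · 858 = 153367.5.

153367.5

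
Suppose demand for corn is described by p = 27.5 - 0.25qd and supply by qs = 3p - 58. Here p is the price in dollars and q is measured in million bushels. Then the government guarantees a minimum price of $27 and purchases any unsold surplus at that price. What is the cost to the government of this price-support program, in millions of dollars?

Rearranging demand gives qd = 110 - 4p. In a free market, 110 - 4p = 3p - 58 gives the equilibrium p* = 24, q* = 14.
Since 27 > 24, the floor is binding.
At p = 27: qd = 110 - 4·27 = 2 and qs = 3·27 - 58 = 23.
Surplus = qs - qd = 21.
Government expenditure = surplus × support price = 21 × 27 = 567.

567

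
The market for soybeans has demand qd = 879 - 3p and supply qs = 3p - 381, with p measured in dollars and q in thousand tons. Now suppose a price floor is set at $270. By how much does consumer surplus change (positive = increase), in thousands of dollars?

In a free market, 879 - 3p = 3p - 381 gives the equilibrium p* = 210, q* = 249.
Since 270 > 210, the floor is binding.
At p = 270: qd = 879 - 3·270 = 69 and qs = 3·270 - 381 = 429.
Consumer surplus without the control is ½ · (293 - 210) · 249 = 10333.5.
With the floor, consumers buy 69 units at 270, so CS = ½ · (293 - 270) · 69 = 793.5.
Change in consumer surplus = 793.5 - 10333.5 = -9540.

-9540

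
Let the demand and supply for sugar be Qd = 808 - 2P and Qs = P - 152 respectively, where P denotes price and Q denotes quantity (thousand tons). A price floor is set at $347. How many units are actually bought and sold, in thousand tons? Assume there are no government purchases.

In a free market, 808 - 2P = P - 152 gives the equilibrium P* = 320, Q* = 168.
The floor of 347 is above the equilibrium price 320, so it binds.
At P = 347: Qd = 808 - 2·347 = 114 and Qs = 347 - 152 = 195.
The quantity actually transacted is the short side, demand: 114.

114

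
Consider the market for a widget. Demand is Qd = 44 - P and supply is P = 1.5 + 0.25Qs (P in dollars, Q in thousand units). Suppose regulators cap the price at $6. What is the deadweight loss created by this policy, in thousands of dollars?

Rearranging supply gives Qs = 4P - 6. Setting quantity demanded equal to quantity supplied, 44 - P = 4P - 6, gives P* = 10 and Q* = 34.
The ceiling of 6 is below the equilibrium price 10, so it binds.
At P = 6: Qd = 44 - 6 = 38 and Qs = 4·6 - 6 = 18.
Quantity traded falls to 18. At Q = 18 the demand price is 44 - 18 = 26 and the supply price is (6 + 18)/4 = 6.
Deadweight loss = ½ · (26 - 6) · (34 - 18) = ½ · 20 · 16 = 160.

160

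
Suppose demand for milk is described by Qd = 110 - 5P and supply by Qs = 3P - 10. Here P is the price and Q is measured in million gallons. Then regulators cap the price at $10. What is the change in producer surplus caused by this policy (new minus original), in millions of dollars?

-137.5

In a free market, 110 - 5P = 3P - 10 gives the equilibrium P* = 15, Q* = 35.
Because the ceiling (10) lies below the market-clearing price, it is binding.
At P = 10: Qd = 110 - 5·10 = 60 and Qs = 3·10 - 10 = 20.
Producer surplus without the control is ½ · (15 - 10/3) · 35 = 1225/6.
With the ceiling, producers sell 20 units at 10, so PS = ½ · (10 - 10/3) · 20 = 200/3.
Change in producer surplus = 200/3 - 1225/6 = -137.5.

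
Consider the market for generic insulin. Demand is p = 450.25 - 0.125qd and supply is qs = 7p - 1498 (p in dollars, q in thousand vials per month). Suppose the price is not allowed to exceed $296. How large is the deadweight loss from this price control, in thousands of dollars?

Rearranging demand gives qd = 3602 - 8p. Without the control the market clears where 3602 - 8p = 7p - 1498, i.e. p* = 340 and q* = 882.
The ceiling of 296 is below the equilibrium price 340, so it binds.
At p = 296: qd = 3602 - 8·296 = 1234 and qs = 7·296 - 1498 = 574.
Quantity traded falls to 574. At q = 574 the demand price is (3602 - 574)/8 = 378.5 and the supply price is (1498 + 574)/7 = 296.
Deadweight loss = ½ · (378.5 - 296) · (882 - 574) = ½ · 82.5 · 308 = 12705.

12705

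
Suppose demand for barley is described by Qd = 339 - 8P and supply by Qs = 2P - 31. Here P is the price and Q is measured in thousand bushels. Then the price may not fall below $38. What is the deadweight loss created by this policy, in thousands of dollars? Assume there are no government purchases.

Without the control the market clears where 339 - 8P = 2P - 31, i.e. P* = 37 and Q* = 43.
The floor of 38 is above the equilibrium price 37, so it binds.
At P = 38: Qd = 339 - 8·38 = 35 and Qs = 2·38 - 31 = 45.
Quantity traded falls to 35. At Q = 35 the demand price is (339 - 35)/8 = 38 and the supply price is (31 + 35)/2 = 33.
Deadweight loss = ½ · (38 - 33) · (43 - 35) = ½ · 5 · 8 = 20.

20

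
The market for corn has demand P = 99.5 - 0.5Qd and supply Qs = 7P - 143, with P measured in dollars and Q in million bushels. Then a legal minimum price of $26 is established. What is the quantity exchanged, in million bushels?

Rearranging demand gives Qd = 199 - 2P. In a free market, 199 - 2P = 7P - 143 gives the equilibrium P* = 38, Q* = 123.
Since 26 is below P* = 38, the floor does not bind and the free-market outcome prevails.

123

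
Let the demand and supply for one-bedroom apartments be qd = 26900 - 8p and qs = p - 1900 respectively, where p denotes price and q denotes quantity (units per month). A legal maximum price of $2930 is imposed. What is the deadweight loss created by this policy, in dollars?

41006.25

Equilibrium: 26900 - 8p = p - 1900, so 28800 = 9p and p* = 3200, q* = 1300.
Since 2930 < 3200, the ceiling is binding.
At p = 2930: qd = 26900 - 8·2930 = 3460 and qs = 2930 - 1900 = 1030.
Quantity traded falls to 1030. At q = 1030 the demand price is (26900 - 1030)/8 = 3233.75 and the supply price is 1900 + 1030 = 2930.
Deadweight loss = ½ · (3233.75 - 2930) · (1300 - 1030) = ½ · 303.75 · 270 = 41006.25.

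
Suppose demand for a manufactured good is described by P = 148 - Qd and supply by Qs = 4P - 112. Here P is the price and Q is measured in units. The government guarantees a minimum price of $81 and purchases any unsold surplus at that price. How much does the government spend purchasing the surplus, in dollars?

11745

Rearranging demand gives Qd = 148 - P. Equilibrium: 148 - P = 4P - 112, so 260 = 5P and P* = 52, Q* = 96.
Since 81 > 52, the floor is binding.
At P = 81: Qd = 148 - 81 = 67 and Qs = 4·81 - 112 = 212.
Surplus = Qs - Qd = 145.
Government expenditure = surplus × support price = 145 × 81 = 11745.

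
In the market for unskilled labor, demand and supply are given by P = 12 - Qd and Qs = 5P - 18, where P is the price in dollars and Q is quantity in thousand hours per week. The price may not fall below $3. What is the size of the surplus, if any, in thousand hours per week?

0

Rearranging demand gives Qd = 12 - P. Without the control the market clears where 12 - P = 5P - 18, i.e. P* = 5 and Q* = 7.
The floor of 3 is below the equilibrium price 5, so it is not binding; the market clears at P* = 5, Q* = 7.
Since the control does not bind, there is no surplus.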